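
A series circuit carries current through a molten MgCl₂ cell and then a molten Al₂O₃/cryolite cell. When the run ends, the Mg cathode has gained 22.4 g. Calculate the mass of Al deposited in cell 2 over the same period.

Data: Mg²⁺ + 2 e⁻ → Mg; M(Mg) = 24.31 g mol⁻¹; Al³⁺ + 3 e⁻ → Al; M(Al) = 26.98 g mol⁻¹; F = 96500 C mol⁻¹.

n(Mg) = 22.4 / 24.31 = 0.9214 mol.
Since Mg²⁺ + 2 e⁻ → Mg, n(e⁻) passed = 2 × 0.9214 = 1.843 mol.
Cells in series carry the same charge, so the same 1.843 mol of electrons passes through cell 2.
Al³⁺ + 3 e⁻ → Al, so n(Al) = 1.843 / 3 = 0.6143 mol.
m(Al) = 0.6143 × 26.98 = 16.6 g.

16.6 g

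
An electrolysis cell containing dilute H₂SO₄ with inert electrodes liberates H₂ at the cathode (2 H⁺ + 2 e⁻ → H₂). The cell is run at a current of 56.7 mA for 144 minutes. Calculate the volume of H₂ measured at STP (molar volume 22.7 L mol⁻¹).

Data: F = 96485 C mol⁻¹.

0.0576 L

Q = I·t = 0.05670 A × 8640.0 s = 489.9 C.
n(e⁻) = Q/F = 489.9 / 96485 = 0.005077 mol.
2 electrons are transferred per H₂ molecule, so n(H₂) = 0.005077 / 2 = 0.002539 mol.
V = n × V_m = 0.002539 × 22.7 = 0.0576 L.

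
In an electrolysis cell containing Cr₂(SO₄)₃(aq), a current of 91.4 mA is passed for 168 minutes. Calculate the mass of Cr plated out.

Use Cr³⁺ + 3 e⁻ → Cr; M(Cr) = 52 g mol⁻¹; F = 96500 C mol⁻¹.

0.165 g

Q = I·t = 0.09140 A × 10080 s = 921.3 C.
n(e⁻) = Q/F = 921.3 / 96500 = 0.009547 mol.
Cr³⁺ + 3 e⁻ → Cr, so n(Cr) = n(e⁻)/3 = 0.003182 mol.
m = n·M = 0.003182 × 52 = 0.165 g.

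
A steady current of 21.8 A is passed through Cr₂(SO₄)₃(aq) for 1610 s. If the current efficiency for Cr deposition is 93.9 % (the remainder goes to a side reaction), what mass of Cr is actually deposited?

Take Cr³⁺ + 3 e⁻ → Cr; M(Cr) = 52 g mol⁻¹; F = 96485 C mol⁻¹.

Q = I·t = 21.80 × 1610.0 = 35100 C.
n(e⁻) = 35100/96485 = 0.3638 mol; theoretically n(Cr) = 0.3638/3 = 0.1213 mol, m_theo = 6.305 g.
At 93.9 % efficiency, m_actual = 0.939 × 6.305 = 5.92 g.

5.92 g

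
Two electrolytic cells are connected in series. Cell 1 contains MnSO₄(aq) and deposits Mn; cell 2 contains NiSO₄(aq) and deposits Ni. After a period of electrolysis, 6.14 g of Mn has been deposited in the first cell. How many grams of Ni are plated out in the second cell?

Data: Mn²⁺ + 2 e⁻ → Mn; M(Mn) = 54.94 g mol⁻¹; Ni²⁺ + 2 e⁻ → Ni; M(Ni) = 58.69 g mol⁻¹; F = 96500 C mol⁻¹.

6.56 g

n(Mn) = 6.14 / 54.94 = 0.1118 mol.
Since Mn²⁺ + 2 e⁻ → Mn, n(e⁻) passed = 2 × 0.1118 = 0.2235 mol.
Cells in series carry the same charge, so the same 0.2235 mol of electrons passes through cell 2.
Ni²⁺ + 2 e⁻ → Ni, so n(Ni) = 0.2235 / 2 = 0.1118 mol.
m(Ni) = 0.1118 × 58.69 = 6.56 g.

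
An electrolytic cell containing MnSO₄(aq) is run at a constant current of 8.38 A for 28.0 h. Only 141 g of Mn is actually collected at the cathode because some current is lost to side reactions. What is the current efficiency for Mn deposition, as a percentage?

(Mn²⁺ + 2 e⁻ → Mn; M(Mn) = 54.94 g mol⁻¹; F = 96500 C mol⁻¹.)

Q = I·t = 8.380 × 100800 = 844700 C; n(e⁻) = 844700/96500 = 8.753 mol.
Theoretical n(Mn) = n(e⁻)/2 = 4.377 mol, i.e. m_theo = 4.377 × 54.94 = 240.5 g.
Efficiency = m_actual / m_theo = 141 / 240.5 = 58.6 %.

58.6 %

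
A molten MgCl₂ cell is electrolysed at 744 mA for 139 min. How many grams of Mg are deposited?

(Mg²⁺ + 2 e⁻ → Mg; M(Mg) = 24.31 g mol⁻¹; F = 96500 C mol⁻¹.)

Q = I·t = 0.7440 A × 8340.0 s = 6205 C.
n(e⁻) = Q/F = 6205 / 96500 = 0.06430 mol.
Mg²⁺ + 2 e⁻ → Mg, so n(Mg) = n(e⁻)/2 = 0.03215 mol.
m = n·M = 0.03215 × 24.31 = 0.782 g.

0.782 g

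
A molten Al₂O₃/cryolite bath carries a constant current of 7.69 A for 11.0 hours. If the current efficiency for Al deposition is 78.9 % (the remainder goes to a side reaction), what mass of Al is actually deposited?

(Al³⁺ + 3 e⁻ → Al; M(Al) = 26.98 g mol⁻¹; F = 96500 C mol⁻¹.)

22.4 g

Q = I·t = 7.690 × 39600 = 304500 C.
n(e⁻) = 304500/96500 = 3.156 mol; theoretically n(Al) = 3.156/3 = 1.052 mol, m_theo = 28.38 g.
At 78.9 % efficiency, m_actual = 0.789 × 28.38 = 22.4 g.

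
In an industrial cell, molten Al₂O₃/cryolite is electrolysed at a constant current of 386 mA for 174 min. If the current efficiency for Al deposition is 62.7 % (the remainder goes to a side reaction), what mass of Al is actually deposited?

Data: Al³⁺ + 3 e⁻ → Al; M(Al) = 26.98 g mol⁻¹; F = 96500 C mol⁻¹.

Q = I·t = 0.3860 × 10440 = 4030 C.
n(e⁻) = 4030/96500 = 0.04176 mol; theoretically n(Al) = 0.04176/3 = 0.01392 mol, m_theo = 0.3756 g.
At 62.7 % efficiency, m_actual = 0.627 × 0.3756 = 0.235 g.

0.235 g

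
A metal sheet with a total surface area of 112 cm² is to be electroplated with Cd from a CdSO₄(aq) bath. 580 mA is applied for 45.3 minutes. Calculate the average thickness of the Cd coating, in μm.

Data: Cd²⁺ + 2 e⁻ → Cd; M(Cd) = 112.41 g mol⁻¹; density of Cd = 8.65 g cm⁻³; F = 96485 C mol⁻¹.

Q = I·t = 0.5800 × 2718.0 = 1576 C; n(e⁻) = 0.01634 mol.
n(Cd) = n(e⁻)/2 = 0.008169 mol, so m = 0.008169 × 112.41 = 0.9183 g.
Volume = m/ρ = 0.9183 / 8.65 = 0.1062 cm³.
Thickness = V/A = 0.1062 / 112 = 9.48 × 10⁻⁴ cm = 9.48 μm.

9.48 μm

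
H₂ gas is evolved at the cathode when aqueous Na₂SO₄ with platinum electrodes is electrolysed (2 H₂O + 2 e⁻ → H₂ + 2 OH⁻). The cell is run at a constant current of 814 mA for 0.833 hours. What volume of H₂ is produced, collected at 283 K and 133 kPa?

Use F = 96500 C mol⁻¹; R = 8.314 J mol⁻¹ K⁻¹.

Q = I·t = 0.8140 A × 2998.8 s = 2441 C.
n(e⁻) = Q/F = 2441 / 96500 = 0.02530 mol.
2 electrons are transferred per H₂ molecule, so n(H₂) = 0.02530 / 2 = 0.01265 mol.
V = nRT/P = (0.01265 × 8.314 × 283) / (133 × 10³ Pa) = 2.24 × 10⁻⁴ m³ = 0.224 L.

0.224 L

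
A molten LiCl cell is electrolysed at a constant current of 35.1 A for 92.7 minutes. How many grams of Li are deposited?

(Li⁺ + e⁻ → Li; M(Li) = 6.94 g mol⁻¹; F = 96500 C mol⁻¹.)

14.0 g

Q = I·t = 35.10 A × 5562.0 s = 195200 C.
n(e⁻) = Q/F = 195200 / 96500 = 2.023 mol.
Li⁺ + e⁻ → Li, so n(Li) = n(e⁻)/1 = 2.023 mol.
m = n·M = 2.023 × 6.94 = 14.0 g.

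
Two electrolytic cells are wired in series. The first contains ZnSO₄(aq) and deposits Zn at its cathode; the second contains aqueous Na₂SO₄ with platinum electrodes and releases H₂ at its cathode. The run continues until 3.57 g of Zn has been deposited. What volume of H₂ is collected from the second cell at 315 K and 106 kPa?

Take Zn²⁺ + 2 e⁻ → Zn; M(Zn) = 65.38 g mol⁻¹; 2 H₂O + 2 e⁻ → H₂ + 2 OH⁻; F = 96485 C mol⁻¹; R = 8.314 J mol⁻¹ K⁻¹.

1.35 L

n(Zn) = 3.57 / 65.38 = 0.05460 mol, so n(e⁻) = 2 × 0.05460 = 0.1092 mol.
The cells are in series, so the same 0.1092 mol of electrons passes through the second cell.
2 H₂O + 2 e⁻ → H₂ + 2 OH⁻ — 2 mol e⁻ per mol H₂, so n(H₂) = 0.1092/2 = 0.05460 mol.
V = nRT/P = (0.05460 × 8.314 × 315) / (106 × 10³) = 0.00135 m³ = 1.35 L.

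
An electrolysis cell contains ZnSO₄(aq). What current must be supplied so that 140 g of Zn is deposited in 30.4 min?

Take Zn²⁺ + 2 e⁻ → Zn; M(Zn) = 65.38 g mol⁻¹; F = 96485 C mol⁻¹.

n(Zn) = 140 / 65.38 = 2.141 mol.
n(e⁻) = 2 × 2.141 = 4.283 mol.
Q = n(e⁻)·F = 4.283 × 96485 = 413200 C.
I = Q/t = 413200 / 1824.0 s = 227 A.

227 A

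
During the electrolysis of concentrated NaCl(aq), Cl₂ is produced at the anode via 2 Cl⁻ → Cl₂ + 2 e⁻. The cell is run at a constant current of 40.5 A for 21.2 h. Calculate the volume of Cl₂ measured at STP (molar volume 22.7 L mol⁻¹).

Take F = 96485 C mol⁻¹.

Q = I·t = 40.50 A × 76320 s = 3091000 C.
n(e⁻) = Q/F = 3091000 / 96485 = 32.04 mol.
2 electrons are transferred per Cl₂ molecule, so n(Cl₂) = 32.04 / 2 = 16.02 mol.
V = n × V_m = 16.02 × 22.7 = 364 L.

364 L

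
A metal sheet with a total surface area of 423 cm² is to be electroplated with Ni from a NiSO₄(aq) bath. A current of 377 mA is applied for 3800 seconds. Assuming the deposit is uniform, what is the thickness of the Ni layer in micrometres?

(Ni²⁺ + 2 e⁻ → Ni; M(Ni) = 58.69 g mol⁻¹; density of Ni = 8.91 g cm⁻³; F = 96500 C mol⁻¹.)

Q = I·t = 0.3770 × 3800.0 = 1433 C; n(e⁻) = 0.01485 mol.
n(Ni) = n(e⁻)/2 = 0.007423 mol, so m = 0.007423 × 58.69 = 0.4356 g.
Volume = m/ρ = 0.4356 / 8.91 = 0.04889 cm³.
Thickness = V/A = 0.04889 / 423 = 1.16 × 10⁻⁴ cm = 1.16 μm.

1.16 μm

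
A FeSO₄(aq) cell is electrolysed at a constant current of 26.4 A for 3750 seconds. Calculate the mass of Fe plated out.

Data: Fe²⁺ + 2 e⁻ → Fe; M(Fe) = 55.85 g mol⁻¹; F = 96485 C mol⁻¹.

Q = I·t = 26.40 A × 3750.0 s = 99000 C.
n(e⁻) = Q/F = 99000 / 96485 = 1.026 mol.
Fe²⁺ + 2 e⁻ → Fe, so n(Fe) = n(e⁻)/2 = 0.5130 mol.
m = n·M = 0.5130 × 55.85 = 28.7 g.

28.7 g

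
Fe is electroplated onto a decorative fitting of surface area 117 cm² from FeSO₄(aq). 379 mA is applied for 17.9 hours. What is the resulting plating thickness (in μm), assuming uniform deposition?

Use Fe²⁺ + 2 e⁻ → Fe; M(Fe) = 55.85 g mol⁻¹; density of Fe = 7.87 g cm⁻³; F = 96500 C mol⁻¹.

76.8 μm

Q = I·t = 0.3790 × 64440 = 24420 C; n(e⁻) = 0.2531 mol.
n(Fe) = n(e⁻)/2 = 0.1265 mol, so m = 0.1265 × 55.85 = 7.067 g.
Volume = m/ρ = 7.067 / 7.87 = 0.8980 cm³.
Thickness = V/A = 0.8980 / 117 = 0.00768 cm = 76.8 μm.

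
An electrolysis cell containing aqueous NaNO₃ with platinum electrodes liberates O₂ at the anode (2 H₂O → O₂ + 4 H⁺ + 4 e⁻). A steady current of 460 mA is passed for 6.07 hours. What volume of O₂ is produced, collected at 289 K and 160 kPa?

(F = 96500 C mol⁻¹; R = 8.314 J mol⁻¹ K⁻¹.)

0.391 L

Q = I·t = 0.4600 A × 21852 s = 10050 C.
n(e⁻) = Q/F = 10050 / 96500 = 0.1042 mol.
4 electrons are transferred per O₂ molecule, so n(O₂) = 0.1042 / 4 = 0.02604 mol.
V = nRT/P = (0.02604 × 8.314 × 289) / (160 × 10³ Pa) = 3.91 × 10⁻⁴ m³ = 0.391 L.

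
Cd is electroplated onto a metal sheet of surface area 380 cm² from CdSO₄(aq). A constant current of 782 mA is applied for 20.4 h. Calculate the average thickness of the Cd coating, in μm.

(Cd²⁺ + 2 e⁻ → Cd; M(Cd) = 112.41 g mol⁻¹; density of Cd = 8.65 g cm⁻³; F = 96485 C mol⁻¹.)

102 μm

Q = I·t = 0.7820 × 73440 = 57430 C; n(e⁻) = 0.5952 mol.
n(Cd) = n(e⁻)/2 = 0.2976 mol, so m = 0.2976 × 112.41 = 33.45 g.
Volume = m/ρ = 33.45 / 8.65 = 3.868 cm³.
Thickness = V/A = 3.868 / 380 = 0.0102 cm = 102 μm.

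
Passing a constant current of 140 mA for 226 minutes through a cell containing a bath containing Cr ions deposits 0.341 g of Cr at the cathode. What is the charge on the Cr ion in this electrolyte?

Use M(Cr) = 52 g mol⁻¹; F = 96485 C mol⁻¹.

Q = I·t = 0.1400 A × 13560 s = 1898 C, so n(e⁻) = 1898/96485 = 0.01968 mol.
n(Cr) deposited = 0.341 / 52 = 0.006558 mol.
Electrons per atom = n(e⁻)/n(Cr) = 0.01968 / 0.006558 = 3.00 ≈ 3, so the ion is Cr³⁺.

+3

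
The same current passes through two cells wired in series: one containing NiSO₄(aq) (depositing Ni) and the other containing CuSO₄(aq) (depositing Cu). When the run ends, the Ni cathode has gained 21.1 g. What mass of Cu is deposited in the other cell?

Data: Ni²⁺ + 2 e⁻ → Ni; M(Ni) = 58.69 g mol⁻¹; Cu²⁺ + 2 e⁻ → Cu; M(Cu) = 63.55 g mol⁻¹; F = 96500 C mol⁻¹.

22.8 g

n(Ni) = 21.1 / 58.69 = 0.3595 mol.
Since Ni²⁺ + 2 e⁻ → Ni, n(e⁻) passed = 2 × 0.3595 = 0.7190 mol.
Cells in series carry the same charge, so the same 0.7190 mol of electrons passes through cell 2.
Cu²⁺ + 2 e⁻ → Cu, so n(Cu) = 0.7190 / 2 = 0.3595 mol.
m(Cu) = 0.3595 × 63.55 = 22.8 g.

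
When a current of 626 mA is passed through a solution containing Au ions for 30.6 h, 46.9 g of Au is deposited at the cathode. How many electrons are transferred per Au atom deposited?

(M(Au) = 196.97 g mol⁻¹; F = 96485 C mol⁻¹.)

3

Q = I·t = 0.6260 A × 110160 s = 68960 C, so n(e⁻) = 68960/96485 = 0.7147 mol.
n(Au) deposited = 46.9 / 196.97 = 0.2381 mol.
Electrons per atom = n(e⁻)/n(Au) = 0.7147 / 0.2381 = 3.00 ≈ 3, so the ion is Au³⁺.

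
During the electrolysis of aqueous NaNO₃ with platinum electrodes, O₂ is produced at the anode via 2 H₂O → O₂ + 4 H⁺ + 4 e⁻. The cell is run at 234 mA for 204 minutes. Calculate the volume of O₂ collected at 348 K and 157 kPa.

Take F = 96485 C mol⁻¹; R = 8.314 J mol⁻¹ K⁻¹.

Q = I·t = 0.2340 A × 12240 s = 2864 C.
n(e⁻) = Q/F = 2864 / 96485 = 0.02969 mol.
4 electrons are transferred per O₂ molecule, so n(O₂) = 0.02969 / 4 = 0.007421 mol.
V = nRT/P = (0.007421 × 8.314 × 348) / (157 × 10³ Pa) = 1.37 × 10⁻⁴ m³ = 0.137 L.

0.137 L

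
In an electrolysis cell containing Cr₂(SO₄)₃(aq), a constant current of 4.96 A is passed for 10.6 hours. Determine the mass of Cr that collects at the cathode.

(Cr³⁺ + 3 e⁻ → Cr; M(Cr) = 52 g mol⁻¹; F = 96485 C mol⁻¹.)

Q = I·t = 4.960 A × 38160 s = 189300 C.
n(e⁻) = Q/F = 189300 / 96485 = 1.962 mol.
Cr³⁺ + 3 e⁻ → Cr, so n(Cr) = n(e⁻)/3 = 0.6539 mol.
m = n·M = 0.6539 × 52 = 34.0 g.

34.0 g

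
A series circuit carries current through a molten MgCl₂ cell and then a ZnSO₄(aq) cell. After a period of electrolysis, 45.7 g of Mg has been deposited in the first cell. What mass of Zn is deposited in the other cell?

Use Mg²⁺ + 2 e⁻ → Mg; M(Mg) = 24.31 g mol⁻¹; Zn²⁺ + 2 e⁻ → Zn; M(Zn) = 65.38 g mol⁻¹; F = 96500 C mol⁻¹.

123 g

n(Mg) = 45.7 / 24.31 = 1.880 mol.
Since Mg²⁺ + 2 e⁻ → Mg, n(e⁻) passed = 2 × 1.880 = 3.760 mol.
Cells in series carry the same charge, so the same 3.760 mol of electrons passes through cell 2.
Zn²⁺ + 2 e⁻ → Zn, so n(Zn) = 3.760 / 2 = 1.880 mol.
m(Zn) = 1.880 × 65.38 = 123 g.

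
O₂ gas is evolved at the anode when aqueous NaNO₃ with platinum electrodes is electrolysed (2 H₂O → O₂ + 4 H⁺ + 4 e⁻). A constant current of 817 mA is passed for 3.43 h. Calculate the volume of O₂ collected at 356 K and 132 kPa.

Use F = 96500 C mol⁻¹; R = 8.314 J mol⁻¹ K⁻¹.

Q = I·t = 0.8170 A × 12348 s = 10090 C.
n(e⁻) = Q/F = 10090 / 96500 = 0.1045 mol.
4 electrons are transferred per O₂ molecule, so n(O₂) = 0.1045 / 4 = 0.02614 mol.
V = nRT/P = (0.02614 × 8.314 × 356) / (132 × 10³ Pa) = 5.86 × 10⁻⁴ m³ = 0.586 L.

0.586 L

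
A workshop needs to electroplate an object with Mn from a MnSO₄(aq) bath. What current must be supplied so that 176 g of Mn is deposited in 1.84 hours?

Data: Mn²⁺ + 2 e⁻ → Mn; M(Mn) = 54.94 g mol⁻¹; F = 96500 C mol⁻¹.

93.3 A

n(Mn) = 176 / 54.94 = 3.203 mol.
n(e⁻) = 2 × 3.203 = 6.407 mol.
Q = n(e⁻)·F = 6.407 × 96500 = 618300 C.
I = Q/t = 618300 / 6624.0 s = 93.3 A.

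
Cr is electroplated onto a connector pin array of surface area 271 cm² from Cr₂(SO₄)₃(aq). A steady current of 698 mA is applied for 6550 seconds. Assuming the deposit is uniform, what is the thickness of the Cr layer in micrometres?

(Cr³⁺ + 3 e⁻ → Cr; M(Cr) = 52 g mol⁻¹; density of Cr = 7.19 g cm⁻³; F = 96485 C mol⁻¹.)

Q = I·t = 0.6980 × 6550.0 = 4572 C; n(e⁻) = 0.04738 mol.
n(Cr) = n(e⁻)/3 = 0.01579 mol, so m = 0.01579 × 52 = 0.8213 g.
Volume = m/ρ = 0.8213 / 7.19 = 0.1142 cm³.
Thickness = V/A = 0.1142 / 271 = 4.22 × 10⁻⁴ cm = 4.22 μm.

4.22 μm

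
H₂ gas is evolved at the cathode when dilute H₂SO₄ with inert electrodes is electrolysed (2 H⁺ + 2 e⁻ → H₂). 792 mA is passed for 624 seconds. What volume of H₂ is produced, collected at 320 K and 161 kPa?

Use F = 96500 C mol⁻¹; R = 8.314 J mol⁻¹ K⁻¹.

0.0423 L

Q = I·t = 0.7920 A × 624.00 s = 494.2 C.
n(e⁻) = Q/F = 494.2 / 96500 = 0.005121 mol.
2 electrons are transferred per H₂ molecule, so n(H₂) = 0.005121 / 2 = 0.002561 mol.
V = nRT/P = (0.002561 × 8.314 × 320) / (161 × 10³ Pa) = 4.23 × 10⁻⁵ m³ = 0.0423 L.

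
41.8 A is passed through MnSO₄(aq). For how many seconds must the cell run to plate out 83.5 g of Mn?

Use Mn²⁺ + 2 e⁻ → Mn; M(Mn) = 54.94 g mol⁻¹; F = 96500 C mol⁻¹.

7020 s

n(Mn) = m/M = 83.5 / 54.94 = 1.520 mol.
Each Mn atom requires 2 electrons, so n(e⁻) = 2 × 1.520 = 3.040 mol.
Q = n(e⁻)·F = 3.040 × 96500 = 293300 C.
t = Q/I = 293300 / 41.80 A = 7017 s.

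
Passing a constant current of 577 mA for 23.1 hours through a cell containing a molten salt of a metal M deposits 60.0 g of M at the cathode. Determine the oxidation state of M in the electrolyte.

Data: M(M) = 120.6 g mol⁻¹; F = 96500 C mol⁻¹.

+1

Q = I·t = 0.5770 A × 83160 s = 47980 C, so n(e⁻) = 47980/96500 = 0.4972 mol.
n(M) deposited = 60.0 / 120.6 = 0.4975 mol.
Electrons per atom = n(e⁻)/n(M) = 0.4972 / 0.4975 = 0.999 ≈ 1, so the ion is M⁺.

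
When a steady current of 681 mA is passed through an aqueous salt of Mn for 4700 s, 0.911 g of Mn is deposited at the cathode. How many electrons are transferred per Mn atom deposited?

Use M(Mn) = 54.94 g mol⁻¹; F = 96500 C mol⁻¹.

Q = I·t = 0.6810 A × 4700.0 s = 3201 C, so n(e⁻) = 3201/96500 = 0.03317 mol.
n(Mn) deposited = 0.911 / 54.94 = 0.01658 mol.
Electrons per atom = n(e⁻)/n(Mn) = 0.03317 / 0.01658 = 2.00 ≈ 2, so the ion is Mn²⁺.

2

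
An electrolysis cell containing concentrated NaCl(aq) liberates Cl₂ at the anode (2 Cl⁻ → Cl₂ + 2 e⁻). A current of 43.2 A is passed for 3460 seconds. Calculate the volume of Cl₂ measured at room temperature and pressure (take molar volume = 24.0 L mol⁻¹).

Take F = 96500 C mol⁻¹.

Q = I·t = 43.20 A × 3460.0 s = 149500 C.
n(e⁻) = Q/F = 149500 / 96500 = 1.549 mol.
2 electrons are transferred per Cl₂ molecule, so n(Cl₂) = 1.549 / 2 = 0.7745 mol.
V = n × V_m = 0.7745 × 24.0 = 18.6 L.

18.6 L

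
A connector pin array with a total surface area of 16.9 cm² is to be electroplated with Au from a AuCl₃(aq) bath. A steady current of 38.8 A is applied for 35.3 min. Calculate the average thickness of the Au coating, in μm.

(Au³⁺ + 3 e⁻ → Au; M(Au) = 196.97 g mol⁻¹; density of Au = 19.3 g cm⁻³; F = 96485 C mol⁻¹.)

Q = I·t = 38.80 × 2118.0 = 82180 C; n(e⁻) = 0.8517 mol.
n(Au) = n(e⁻)/3 = 0.2839 mol, so m = 0.2839 × 196.97 = 55.92 g.
Volume = m/ρ = 55.92 / 19.3 = 2.897 cm³.
Thickness = V/A = 2.897 / 16.9 = 0.171 cm = 1710 μm.

1710 μm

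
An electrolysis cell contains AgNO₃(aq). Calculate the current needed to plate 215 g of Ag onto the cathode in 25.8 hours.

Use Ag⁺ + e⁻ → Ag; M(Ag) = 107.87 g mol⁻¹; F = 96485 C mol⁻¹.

2.07 A

n(Ag) = 215 / 107.87 = 1.993 mol.
n(e⁻) = 1 × 1.993 = 1.993 mol.
Q = n(e⁻)·F = 1.993 × 96485 = 192300 C.
I = Q/t = 192300 / 92880 s = 2.07 A.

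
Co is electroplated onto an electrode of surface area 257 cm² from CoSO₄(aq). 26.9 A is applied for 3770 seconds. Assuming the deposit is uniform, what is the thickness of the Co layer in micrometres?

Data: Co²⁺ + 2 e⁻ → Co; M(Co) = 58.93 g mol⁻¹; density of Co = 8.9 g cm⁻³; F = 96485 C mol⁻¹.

Q = I·t = 26.90 × 3770.0 = 101400 C; n(e⁻) = 1.051 mol.
n(Co) = n(e⁻)/2 = 0.5255 mol, so m = 0.5255 × 58.93 = 30.97 g.
Volume = m/ρ = 30.97 / 8.9 = 3.480 cm³.
Thickness = V/A = 3.480 / 257 = 0.0135 cm = 135 μm.

135 μm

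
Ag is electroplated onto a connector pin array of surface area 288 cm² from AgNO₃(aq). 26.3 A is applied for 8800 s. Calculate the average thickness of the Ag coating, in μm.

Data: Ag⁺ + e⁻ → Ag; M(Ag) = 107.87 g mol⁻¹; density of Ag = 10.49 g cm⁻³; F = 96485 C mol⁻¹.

856 μm

Q = I·t = 26.30 × 8800.0 = 231400 C; n(e⁻) = 2.399 mol.
n(Ag) = n(e⁻)/1 = 2.399 mol, so m = 2.399 × 107.87 = 258.7 g.
Volume = m/ρ = 258.7 / 10.49 = 24.67 cm³.
Thickness = V/A = 24.67 / 288 = 0.0856 cm = 856 μm.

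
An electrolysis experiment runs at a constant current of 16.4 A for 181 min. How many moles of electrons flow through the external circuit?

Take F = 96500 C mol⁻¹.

1.85 mol

Q = I·t = 16.40 A × 10860 s = 178100 C.
n(e⁻) = Q/F = 178100 / 96500 = 1.85 mol.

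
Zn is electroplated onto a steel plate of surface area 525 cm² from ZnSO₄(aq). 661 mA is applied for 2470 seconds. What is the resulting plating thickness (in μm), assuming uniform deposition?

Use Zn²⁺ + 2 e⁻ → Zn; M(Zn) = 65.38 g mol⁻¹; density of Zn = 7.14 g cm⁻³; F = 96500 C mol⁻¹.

Q = I·t = 0.6610 × 2470.0 = 1633 C; n(e⁻) = 0.01692 mol.
n(Zn) = n(e⁻)/2 = 0.008459 mol, so m = 0.008459 × 65.38 = 0.5531 g.
Volume = m/ρ = 0.5531 / 7.14 = 0.07746 cm³.
Thickness = V/A = 0.07746 / 525 = 1.48 × 10⁻⁴ cm = 1.48 μm.

1.48 μm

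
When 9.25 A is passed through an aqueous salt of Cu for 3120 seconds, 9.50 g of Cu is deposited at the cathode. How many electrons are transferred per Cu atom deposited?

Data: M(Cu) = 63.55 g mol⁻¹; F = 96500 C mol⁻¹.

Q = I·t = 9.250 A × 3120.0 s = 28860 C, so n(e⁻) = 28860/96500 = 0.2991 mol.
n(Cu) deposited = 9.50 / 63.55 = 0.1495 mol.
Electrons per atom = n(e⁻)/n(Cu) = 0.2991 / 0.1495 = 2.00 ≈ 2, so the ion is Cu²⁺.

2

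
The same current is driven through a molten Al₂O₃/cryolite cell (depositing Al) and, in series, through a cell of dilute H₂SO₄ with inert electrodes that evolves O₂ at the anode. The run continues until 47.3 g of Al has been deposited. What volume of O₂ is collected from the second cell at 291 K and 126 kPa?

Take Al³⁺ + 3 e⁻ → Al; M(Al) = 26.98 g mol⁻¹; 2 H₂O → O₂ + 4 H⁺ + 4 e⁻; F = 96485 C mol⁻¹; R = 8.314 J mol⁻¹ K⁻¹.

25.2 L

n(Al) = 47.3 / 26.98 = 1.753 mol, so n(e⁻) = 3 × 1.753 = 5.259 mol.
The cells are in series, so the same 5.259 mol of electrons passes through the second cell.
2 H₂O → O₂ + 4 H⁺ + 4 e⁻ — 4 mol e⁻ per mol O₂, so n(O₂) = 5.259/4 = 1.315 mol.
V = nRT/P = (1.315 × 8.314 × 291) / (126 × 10³) = 0.0252 m³ = 25.2 L.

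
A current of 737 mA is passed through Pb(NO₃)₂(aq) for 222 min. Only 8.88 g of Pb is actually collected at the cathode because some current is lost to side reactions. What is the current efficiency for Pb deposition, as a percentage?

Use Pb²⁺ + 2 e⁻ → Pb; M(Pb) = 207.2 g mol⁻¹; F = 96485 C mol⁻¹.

84.2 %

Q = I·t = 0.7370 × 13320 = 9817 C; n(e⁻) = 9817/96485 = 0.1017 mol.
Theoretical n(Pb) = n(e⁻)/2 = 0.05087 mol, i.e. m_theo = 0.05087 × 207.2 = 10.54 g.
Efficiency = m_actual / m_theo = 8.88 / 10.54 = 84.2 %.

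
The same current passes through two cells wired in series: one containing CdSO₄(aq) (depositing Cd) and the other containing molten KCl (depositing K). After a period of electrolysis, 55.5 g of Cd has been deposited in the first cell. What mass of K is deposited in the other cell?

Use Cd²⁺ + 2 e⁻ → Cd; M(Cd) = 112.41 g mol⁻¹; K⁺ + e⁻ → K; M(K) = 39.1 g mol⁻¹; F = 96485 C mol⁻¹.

n(Cd) = 55.5 / 112.41 = 0.4937 mol.
Since Cd²⁺ + 2 e⁻ → Cd, n(e⁻) passed = 2 × 0.4937 = 0.9875 mol.
Cells in series carry the same charge, so the same 0.9875 mol of electrons passes through cell 2.
K⁺ + e⁻ → K, so n(K) = 0.9875 / 1 = 0.9875 mol.
m(K) = 0.9875 × 39.1 = 38.6 g.

38.6 g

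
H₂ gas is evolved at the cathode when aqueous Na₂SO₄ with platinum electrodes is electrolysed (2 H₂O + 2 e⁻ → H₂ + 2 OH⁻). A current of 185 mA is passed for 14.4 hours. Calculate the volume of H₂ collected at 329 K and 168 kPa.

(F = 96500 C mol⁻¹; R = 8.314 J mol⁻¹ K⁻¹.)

0.809 L

Q = I·t = 0.1850 A × 51840 s = 9590 C.
n(e⁻) = Q/F = 9590 / 96500 = 0.09938 mol.
2 electrons are transferred per H₂ molecule, so n(H₂) = 0.09938 / 2 = 0.04969 mol.
V = nRT/P = (0.04969 × 8.314 × 329) / (168 × 10³ Pa) = 8.09 × 10⁻⁴ m³ = 0.809 L.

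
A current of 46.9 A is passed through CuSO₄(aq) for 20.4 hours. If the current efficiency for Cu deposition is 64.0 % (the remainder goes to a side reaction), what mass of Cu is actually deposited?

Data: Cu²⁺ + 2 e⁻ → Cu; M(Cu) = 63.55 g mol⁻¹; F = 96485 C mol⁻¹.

Q = I·t = 46.90 × 73440 = 3444000 C.
n(e⁻) = 3444000/96485 = 35.70 mol; theoretically n(Cu) = 35.70/2 = 17.85 mol, m_theo = 1134 g.
At 64.0 % efficiency, m_actual = 0.640 × 1134 = 726 g.

726 g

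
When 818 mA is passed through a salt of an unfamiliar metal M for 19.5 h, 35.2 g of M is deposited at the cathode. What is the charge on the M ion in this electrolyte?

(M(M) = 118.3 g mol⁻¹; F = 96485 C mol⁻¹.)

+2

Q = I·t = 0.8180 A × 70200 s = 57420 C, so n(e⁻) = 57420/96485 = 0.5952 mol.
n(M) deposited = 35.2 / 118.3 = 0.2975 mol.
Electrons per atom = n(e⁻)/n(M) = 0.5952 / 0.2975 = 2.00 ≈ 2, so the ion is M²⁺.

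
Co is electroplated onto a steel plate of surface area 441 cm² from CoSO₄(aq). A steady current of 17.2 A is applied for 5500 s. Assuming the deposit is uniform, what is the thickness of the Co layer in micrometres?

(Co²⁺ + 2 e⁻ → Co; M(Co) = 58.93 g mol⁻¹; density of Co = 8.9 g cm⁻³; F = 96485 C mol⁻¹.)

Q = I·t = 17.20 × 5500.0 = 94600 C; n(e⁻) = 0.9805 mol.
n(Co) = n(e⁻)/2 = 0.4902 mol, so m = 0.4902 × 58.93 = 28.89 g.
Volume = m/ρ = 28.89 / 8.9 = 3.246 cm³.
Thickness = V/A = 3.246 / 441 = 0.00736 cm = 73.6 μm.

73.6 μm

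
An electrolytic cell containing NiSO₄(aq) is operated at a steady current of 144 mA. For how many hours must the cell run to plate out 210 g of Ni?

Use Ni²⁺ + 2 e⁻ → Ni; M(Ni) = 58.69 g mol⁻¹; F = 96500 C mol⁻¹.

n(Ni) = m/M = 210 / 58.69 = 3.578 mol.
Each Ni atom requires 2 electrons, so n(e⁻) = 2 × 3.578 = 7.156 mol.
Q = n(e⁻)·F = 7.156 × 96500 = 690600 C.
t = Q/I = 690600 / 0.1440 A = 4796000 s = 1330 h.

1330 h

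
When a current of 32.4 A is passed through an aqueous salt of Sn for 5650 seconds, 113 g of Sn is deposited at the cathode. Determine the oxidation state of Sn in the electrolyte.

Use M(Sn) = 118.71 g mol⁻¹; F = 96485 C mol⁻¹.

Q = I·t = 32.40 A × 5650.0 s = 183100 C, so n(e⁻) = 183100/96485 = 1.897 mol.
n(Sn) deposited = 113 / 118.71 = 0.9519 mol.
Electrons per atom = n(e⁻)/n(Sn) = 1.897 / 0.9519 = 1.99 ≈ 2, so the ion is Sn²⁺.

+2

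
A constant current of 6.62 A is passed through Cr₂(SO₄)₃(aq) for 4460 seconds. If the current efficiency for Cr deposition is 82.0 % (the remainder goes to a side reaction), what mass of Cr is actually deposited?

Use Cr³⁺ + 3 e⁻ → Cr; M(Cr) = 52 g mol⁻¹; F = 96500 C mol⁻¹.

4.35 g

Q = I·t = 6.620 × 4460.0 = 29530 C.
n(e⁻) = 29530/96500 = 0.3060 mol; theoretically n(Cr) = 0.3060/3 = 0.1020 mol, m_theo = 5.303 g.
At 82.0 % efficiency, m_actual = 0.820 × 5.303 = 4.35 g.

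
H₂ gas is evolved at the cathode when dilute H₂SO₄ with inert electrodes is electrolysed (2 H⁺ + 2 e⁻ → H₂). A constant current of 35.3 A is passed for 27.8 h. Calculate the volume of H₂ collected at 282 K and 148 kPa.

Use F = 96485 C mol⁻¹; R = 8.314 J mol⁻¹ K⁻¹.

290 L

Q = I·t = 35.30 A × 100080 s = 3533000 C.
n(e⁻) = Q/F = 3533000 / 96485 = 36.62 mol.
2 electrons are transferred per H₂ molecule, so n(H₂) = 36.62 / 2 = 18.31 mol.
V = nRT/P = (18.31 × 8.314 × 282) / (148 × 10³ Pa) = 0.290 m³ = 290 L.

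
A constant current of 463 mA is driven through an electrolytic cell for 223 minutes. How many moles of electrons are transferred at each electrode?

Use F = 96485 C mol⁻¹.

0.0642 mol

Q = I·t = 0.4630 A × 13380 s = 6195 C.
n(e⁻) = Q/F = 6195 / 96485 = 0.0642 mol.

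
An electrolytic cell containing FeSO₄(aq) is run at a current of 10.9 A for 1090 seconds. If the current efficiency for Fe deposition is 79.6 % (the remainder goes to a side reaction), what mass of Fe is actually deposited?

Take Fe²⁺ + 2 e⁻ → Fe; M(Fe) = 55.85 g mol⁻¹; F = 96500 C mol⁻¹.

Q = I·t = 10.90 × 1090.0 = 11880 C.
n(e⁻) = 11880/96500 = 0.1231 mol; theoretically n(Fe) = 0.1231/2 = 0.06156 mol, m_theo = 3.438 g.
At 79.6 % efficiency, m_actual = 0.796 × 3.438 = 2.74 g.

2.74 g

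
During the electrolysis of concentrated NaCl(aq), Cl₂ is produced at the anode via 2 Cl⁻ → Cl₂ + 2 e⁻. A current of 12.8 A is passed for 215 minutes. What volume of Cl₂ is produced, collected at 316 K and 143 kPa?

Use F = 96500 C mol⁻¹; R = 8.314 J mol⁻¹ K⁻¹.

15.7 L

Q = I·t = 12.80 A × 12900 s = 165100 C.
n(e⁻) = Q/F = 165100 / 96500 = 1.711 mol.
2 electrons are transferred per Cl₂ molecule, so n(Cl₂) = 1.711 / 2 = 0.8555 mol.
V = nRT/P = (0.8555 × 8.314 × 316) / (143 × 10³ Pa) = 0.0157 m³ = 15.7 L.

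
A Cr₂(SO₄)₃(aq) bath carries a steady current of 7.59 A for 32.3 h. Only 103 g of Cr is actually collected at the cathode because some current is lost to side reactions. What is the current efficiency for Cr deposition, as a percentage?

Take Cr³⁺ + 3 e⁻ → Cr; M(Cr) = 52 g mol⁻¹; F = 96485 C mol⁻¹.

65.0 %

Q = I·t = 7.590 × 116280 = 882600 C; n(e⁻) = 882600/96485 = 9.147 mol.
Theoretical n(Cr) = n(e⁻)/3 = 3.049 mol, i.e. m_theo = 3.049 × 52 = 158.6 g.
Efficiency = m_actual / m_theo = 103 / 158.6 = 65.0 %.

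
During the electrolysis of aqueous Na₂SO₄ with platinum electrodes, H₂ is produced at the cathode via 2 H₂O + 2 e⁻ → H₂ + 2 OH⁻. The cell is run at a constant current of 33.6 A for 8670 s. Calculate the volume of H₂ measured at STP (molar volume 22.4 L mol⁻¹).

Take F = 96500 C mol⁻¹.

Q = I·t = 33.60 A × 8670.0 s = 291300 C.
n(e⁻) = Q/F = 291300 / 96500 = 3.019 mol.
2 electrons are transferred per H₂ molecule, so n(H₂) = 3.019 / 2 = 1.509 mol.
V = n × V_m = 1.509 × 22.4 = 33.8 L.

33.8 L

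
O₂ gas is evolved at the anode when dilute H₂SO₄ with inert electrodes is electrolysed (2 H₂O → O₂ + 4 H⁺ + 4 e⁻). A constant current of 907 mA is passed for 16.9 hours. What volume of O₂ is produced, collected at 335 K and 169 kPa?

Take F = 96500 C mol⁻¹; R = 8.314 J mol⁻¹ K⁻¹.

Q = I·t = 0.9070 A × 60840 s = 55180 C.
n(e⁻) = Q/F = 55180 / 96500 = 0.5718 mol.
4 electrons are transferred per O₂ molecule, so n(O₂) = 0.5718 / 4 = 0.1430 mol.
V = nRT/P = (0.1430 × 8.314 × 335) / (169 × 10³ Pa) = 0.00236 m³ = 2.36 L.

2.36 L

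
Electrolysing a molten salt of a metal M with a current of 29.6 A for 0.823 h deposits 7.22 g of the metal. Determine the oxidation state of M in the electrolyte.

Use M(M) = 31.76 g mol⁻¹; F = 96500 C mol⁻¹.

Q = I·t = 29.60 A × 2962.8 s = 87700 C, so n(e⁻) = 87700/96500 = 0.9088 mol.
n(M) deposited = 7.22 / 31.76 = 0.2273 mol.
Electrons per atom = n(e⁻)/n(M) = 0.9088 / 0.2273 = 4.00 ≈ 4, so the ion is M⁴⁺.

+4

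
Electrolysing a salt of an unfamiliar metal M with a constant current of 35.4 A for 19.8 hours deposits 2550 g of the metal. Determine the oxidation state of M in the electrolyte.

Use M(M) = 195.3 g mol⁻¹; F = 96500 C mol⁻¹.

+2

Q = I·t = 35.40 A × 71280 s = 2523000 C, so n(e⁻) = 2523000/96500 = 26.15 mol.
n(M) deposited = 2550 / 195.3 = 13.06 mol.
Electrons per atom = n(e⁻)/n(M) = 26.15 / 13.06 = 2.00 ≈ 2, so the ion is M²⁺.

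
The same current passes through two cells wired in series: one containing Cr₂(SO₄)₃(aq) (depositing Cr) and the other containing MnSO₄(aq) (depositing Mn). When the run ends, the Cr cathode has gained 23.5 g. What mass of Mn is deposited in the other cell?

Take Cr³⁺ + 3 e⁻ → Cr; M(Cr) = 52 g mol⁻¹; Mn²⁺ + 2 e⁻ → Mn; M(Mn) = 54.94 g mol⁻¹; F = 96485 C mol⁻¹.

n(Cr) = 23.5 / 52 = 0.4519 mol.
Since Cr³⁺ + 3 e⁻ → Cr, n(e⁻) passed = 3 × 0.4519 = 1.356 mol.
Cells in series carry the same charge, so the same 1.356 mol of electrons passes through cell 2.
Mn²⁺ + 2 e⁻ → Mn, so n(Mn) = 1.356 / 2 = 0.6779 mol.
m(Mn) = 0.6779 × 54.94 = 37.2 g.

37.2 g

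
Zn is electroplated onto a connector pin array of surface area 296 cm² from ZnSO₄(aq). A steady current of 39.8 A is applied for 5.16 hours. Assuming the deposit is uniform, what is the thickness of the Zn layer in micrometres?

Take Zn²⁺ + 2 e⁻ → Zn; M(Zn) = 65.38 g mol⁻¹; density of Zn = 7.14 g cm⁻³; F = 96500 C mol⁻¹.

Q = I·t = 39.80 × 18576 = 739300 C; n(e⁻) = 7.661 mol.
n(Zn) = n(e⁻)/2 = 3.831 mol, so m = 3.831 × 65.38 = 250.5 g.
Volume = m/ρ = 250.5 / 7.14 = 35.08 cm³.
Thickness = V/A = 35.08 / 296 = 0.119 cm = 1190 μm.

1190 μm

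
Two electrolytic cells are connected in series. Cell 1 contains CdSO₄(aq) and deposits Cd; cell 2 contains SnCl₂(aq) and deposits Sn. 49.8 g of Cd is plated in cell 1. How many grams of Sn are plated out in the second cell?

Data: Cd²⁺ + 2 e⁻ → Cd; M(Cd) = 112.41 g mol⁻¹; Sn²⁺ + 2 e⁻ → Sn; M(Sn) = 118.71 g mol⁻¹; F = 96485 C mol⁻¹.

n(Cd) = 49.8 / 112.41 = 0.4430 mol.
Since Cd²⁺ + 2 e⁻ → Cd, n(e⁻) passed = 2 × 0.4430 = 0.8860 mol.
Cells in series carry the same charge, so the same 0.8860 mol of electrons passes through cell 2.
Sn²⁺ + 2 e⁻ → Sn, so n(Sn) = 0.8860 / 2 = 0.4430 mol.
m(Sn) = 0.4430 × 118.71 = 52.6 g.

52.6 g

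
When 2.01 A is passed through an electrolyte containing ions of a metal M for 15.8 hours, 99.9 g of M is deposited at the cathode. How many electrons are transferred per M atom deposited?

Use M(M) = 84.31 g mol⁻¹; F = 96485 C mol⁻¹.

1

Q = I·t = 2.010 A × 56880 s = 114300 C, so n(e⁻) = 114300/96485 = 1.185 mol.
n(M) deposited = 99.9 / 84.31 = 1.185 mol.
Electrons per atom = n(e⁻)/n(M) = 1.185 / 1.185 = 1.00 ≈ 1, so the ion is M⁺.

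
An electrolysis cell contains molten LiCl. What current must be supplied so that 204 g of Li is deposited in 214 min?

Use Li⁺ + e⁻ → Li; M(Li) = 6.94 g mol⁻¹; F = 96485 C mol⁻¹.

221 A

n(Li) = 204 / 6.94 = 29.39 mol.
n(e⁻) = 1 × 29.39 = 29.39 mol.
Q = n(e⁻)·F = 29.39 × 96485 = 2836000 C.
I = Q/t = 2836000 / 12840 s = 221 A.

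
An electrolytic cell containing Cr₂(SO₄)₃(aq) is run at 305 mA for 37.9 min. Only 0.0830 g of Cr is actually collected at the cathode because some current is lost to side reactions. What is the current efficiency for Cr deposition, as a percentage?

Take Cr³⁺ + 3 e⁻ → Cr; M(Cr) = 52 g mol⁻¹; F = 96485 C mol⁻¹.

Q = I·t = 0.3050 × 2274.0 = 693.6 C; n(e⁻) = 693.6/96485 = 0.007188 mol.
Theoretical n(Cr) = n(e⁻)/3 = 0.002396 mol, i.e. m_theo = 0.002396 × 52 = 0.1246 g.
Efficiency = m_actual / m_theo = 0.0830 / 0.1246 = 66.6 %.

66.6 %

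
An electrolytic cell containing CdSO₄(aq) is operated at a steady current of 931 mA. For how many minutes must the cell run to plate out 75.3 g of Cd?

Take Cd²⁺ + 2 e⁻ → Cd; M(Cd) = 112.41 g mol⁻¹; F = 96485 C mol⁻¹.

2310 min

n(Cd) = m/M = 75.3 / 112.41 = 0.6699 mol.
Each Cd atom requires 2 electrons, so n(e⁻) = 2 × 0.6699 = 1.340 mol.
Q = n(e⁻)·F = 1.340 × 96485 = 129300 C.
t = Q/I = 129300 / 0.9310 A = 138800 s = 2310 min.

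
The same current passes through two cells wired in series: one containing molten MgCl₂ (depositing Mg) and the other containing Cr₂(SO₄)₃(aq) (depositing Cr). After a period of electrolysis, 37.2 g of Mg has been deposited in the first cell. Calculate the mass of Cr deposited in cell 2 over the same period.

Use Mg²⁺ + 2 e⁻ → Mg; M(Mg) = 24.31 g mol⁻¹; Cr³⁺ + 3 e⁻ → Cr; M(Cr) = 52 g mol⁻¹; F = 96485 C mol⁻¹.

n(Mg) = 37.2 / 24.31 = 1.530 mol.
Since Mg²⁺ + 2 e⁻ → Mg, n(e⁻) passed = 2 × 1.530 = 3.060 mol.
Cells in series carry the same charge, so the same 3.060 mol of electrons passes through cell 2.
Cr³⁺ + 3 e⁻ → Cr, so n(Cr) = 3.060 / 3 = 1.020 mol.
m(Cr) = 1.020 × 52 = 53.0 g.

53.0 g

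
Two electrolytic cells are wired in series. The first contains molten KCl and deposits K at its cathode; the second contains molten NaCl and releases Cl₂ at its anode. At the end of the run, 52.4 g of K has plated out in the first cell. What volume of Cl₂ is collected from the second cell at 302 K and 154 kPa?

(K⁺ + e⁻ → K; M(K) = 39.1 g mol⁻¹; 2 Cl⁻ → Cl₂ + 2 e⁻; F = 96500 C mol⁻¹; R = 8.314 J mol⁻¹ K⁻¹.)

n(K) = 52.4 / 39.1 = 1.340 mol, so n(e⁻) = 1 × 1.340 = 1.340 mol.
The cells are in series, so the same 1.340 mol of electrons passes through the second cell.
2 Cl⁻ → Cl₂ + 2 e⁻ — 2 mol e⁻ per mol Cl₂, so n(Cl₂) = 1.340/2 = 0.6701 mol.
V = nRT/P = (0.6701 × 8.314 × 302) / (154 × 10³) = 0.0109 m³ = 10.9 L.

10.9 L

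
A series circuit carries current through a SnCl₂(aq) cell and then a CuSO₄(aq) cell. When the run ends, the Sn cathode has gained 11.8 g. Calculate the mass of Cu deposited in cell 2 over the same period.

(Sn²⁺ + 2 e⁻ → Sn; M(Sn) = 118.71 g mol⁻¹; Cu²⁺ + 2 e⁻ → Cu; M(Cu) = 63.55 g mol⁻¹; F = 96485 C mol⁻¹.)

6.32 g

n(Sn) = 11.8 / 118.71 = 0.09940 mol.
Since Sn²⁺ + 2 e⁻ → Sn, n(e⁻) passed = 2 × 0.09940 = 0.1988 mol.
Cells in series carry the same charge, so the same 0.1988 mol of electrons passes through cell 2.
Cu²⁺ + 2 e⁻ → Cu, so n(Cu) = 0.1988 / 2 = 0.09940 mol.
m(Cu) = 0.09940 × 63.55 = 6.32 g.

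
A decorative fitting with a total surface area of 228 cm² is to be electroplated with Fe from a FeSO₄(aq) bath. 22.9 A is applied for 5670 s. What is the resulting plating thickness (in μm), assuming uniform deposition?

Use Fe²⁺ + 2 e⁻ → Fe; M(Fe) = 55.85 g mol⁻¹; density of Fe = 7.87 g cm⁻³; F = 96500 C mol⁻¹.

209 μm

Q = I·t = 22.90 × 5670.0 = 129800 C; n(e⁻) = 1.346 mol.
n(Fe) = n(e⁻)/2 = 0.6728 mol, so m = 0.6728 × 55.85 = 37.57 g.
Volume = m/ρ = 37.57 / 7.87 = 4.774 cm³.
Thickness = V/A = 4.774 / 228 = 0.0209 cm = 209 μm.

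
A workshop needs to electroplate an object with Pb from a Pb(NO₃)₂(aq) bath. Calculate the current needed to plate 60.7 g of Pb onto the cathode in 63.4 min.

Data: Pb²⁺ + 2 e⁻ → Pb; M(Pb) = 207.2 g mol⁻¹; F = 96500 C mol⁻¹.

n(Pb) = 60.7 / 207.2 = 0.2930 mol.
n(e⁻) = 2 × 0.2930 = 0.5859 mol.
Q = n(e⁻)·F = 0.5859 × 96500 = 56540 C.
I = Q/t = 56540 / 3804.0 s = 14.9 A.

14.9 A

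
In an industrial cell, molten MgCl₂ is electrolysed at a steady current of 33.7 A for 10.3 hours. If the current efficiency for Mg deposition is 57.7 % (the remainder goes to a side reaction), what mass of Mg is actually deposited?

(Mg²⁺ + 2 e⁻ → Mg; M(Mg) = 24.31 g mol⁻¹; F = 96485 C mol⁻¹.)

Q = I·t = 33.70 × 37080 = 1250000 C.
n(e⁻) = 1250000/96485 = 12.95 mol; theoretically n(Mg) = 12.95/2 = 6.476 mol, m_theo = 157.4 g.
At 57.7 % efficiency, m_actual = 0.577 × 157.4 = 90.8 g.

90.8 g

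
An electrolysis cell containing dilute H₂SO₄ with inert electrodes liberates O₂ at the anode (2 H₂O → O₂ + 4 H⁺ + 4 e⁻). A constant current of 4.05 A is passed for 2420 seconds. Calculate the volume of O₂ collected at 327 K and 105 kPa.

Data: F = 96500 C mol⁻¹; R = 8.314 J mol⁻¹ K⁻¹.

Q = I·t = 4.050 A × 2420.0 s = 9801 C.
n(e⁻) = Q/F = 9801 / 96500 = 0.1016 mol.
4 electrons are transferred per O₂ molecule, so n(O₂) = 0.1016 / 4 = 0.02539 mol.
V = nRT/P = (0.02539 × 8.314 × 327) / (105 × 10³ Pa) = 6.57 × 10⁻⁴ m³ = 0.657 L.

0.657 L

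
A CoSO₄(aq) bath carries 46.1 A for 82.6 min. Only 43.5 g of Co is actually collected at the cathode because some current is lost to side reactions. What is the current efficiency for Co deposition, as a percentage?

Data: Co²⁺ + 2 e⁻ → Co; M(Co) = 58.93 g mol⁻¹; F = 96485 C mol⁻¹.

62.3 %

Q = I·t = 46.10 × 4956.0 = 228500 C; n(e⁻) = 228500/96485 = 2.368 mol.
Theoretical n(Co) = n(e⁻)/2 = 1.184 mol, i.e. m_theo = 1.184 × 58.93 = 69.77 g.
Efficiency = m_actual / m_theo = 43.5 / 69.77 = 62.3 %.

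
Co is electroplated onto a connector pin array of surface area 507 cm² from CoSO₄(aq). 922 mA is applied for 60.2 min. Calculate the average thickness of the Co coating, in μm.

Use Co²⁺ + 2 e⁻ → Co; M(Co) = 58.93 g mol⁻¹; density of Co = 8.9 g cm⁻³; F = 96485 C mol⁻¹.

2.25 μm

Q = I·t = 0.9220 × 3612.0 = 3330 C; n(e⁻) = 0.03452 mol.
n(Co) = n(e⁻)/2 = 0.01726 mol, so m = 0.01726 × 58.93 = 1.017 g.
Volume = m/ρ = 1.017 / 8.9 = 0.1143 cm³.
Thickness = V/A = 0.1143 / 507 = 2.25 × 10⁻⁴ cm = 2.25 μm.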